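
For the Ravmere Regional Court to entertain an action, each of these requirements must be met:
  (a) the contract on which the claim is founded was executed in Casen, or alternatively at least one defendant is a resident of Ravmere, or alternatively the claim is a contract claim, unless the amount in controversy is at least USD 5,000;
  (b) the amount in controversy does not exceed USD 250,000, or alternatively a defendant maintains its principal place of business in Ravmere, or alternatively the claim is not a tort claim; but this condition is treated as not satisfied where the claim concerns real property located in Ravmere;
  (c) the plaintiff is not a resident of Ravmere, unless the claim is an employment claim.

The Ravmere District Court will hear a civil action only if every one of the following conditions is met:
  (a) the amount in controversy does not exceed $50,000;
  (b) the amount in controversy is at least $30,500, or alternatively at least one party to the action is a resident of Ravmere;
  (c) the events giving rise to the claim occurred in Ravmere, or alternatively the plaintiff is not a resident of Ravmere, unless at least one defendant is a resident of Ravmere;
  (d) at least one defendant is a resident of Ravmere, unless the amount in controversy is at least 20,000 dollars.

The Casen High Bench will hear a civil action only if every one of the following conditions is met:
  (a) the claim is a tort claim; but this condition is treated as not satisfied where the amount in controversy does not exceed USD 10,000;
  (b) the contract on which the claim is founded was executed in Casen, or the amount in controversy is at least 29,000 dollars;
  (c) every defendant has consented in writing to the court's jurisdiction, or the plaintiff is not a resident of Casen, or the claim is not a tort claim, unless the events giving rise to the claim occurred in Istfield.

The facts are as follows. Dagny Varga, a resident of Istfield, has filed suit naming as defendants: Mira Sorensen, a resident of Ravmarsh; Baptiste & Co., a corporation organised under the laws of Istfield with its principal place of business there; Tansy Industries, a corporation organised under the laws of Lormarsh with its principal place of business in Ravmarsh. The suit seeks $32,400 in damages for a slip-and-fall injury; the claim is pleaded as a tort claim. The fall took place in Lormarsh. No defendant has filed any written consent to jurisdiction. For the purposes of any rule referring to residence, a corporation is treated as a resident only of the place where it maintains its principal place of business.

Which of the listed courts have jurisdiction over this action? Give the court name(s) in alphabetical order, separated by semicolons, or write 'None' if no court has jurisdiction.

the Casen High Bench; the Ravmere District Court; the Ravmere Regional Court

The Ravmere Regional Court:
  (a) No contract (and hence no place of execution) is alleged; no defendant resides in Ravmere (they reside in Ravmarsh, Istfield, Ravmarsh); the claim is a tort claim, not a contract claim — none of the alternatives is met. However, the amount in controversy is USD 32,400, which meets the USD 5,000 floor, so the 'unless' proviso supplies this condition. Satisfied.
  (b) The amount in controversy is $32,400, within the 250,000 dollars ceiling, so one alternative holds. The exception is not triggered, since the claim does not concern real property. Satisfied.
  (c) The plaintiff resides in Istfield, which is not Ravmere. Satisfied.
  → All conditions met; jurisdiction exists.
The Ravmere District Court:
  (a) The amount in controversy is USD 32,400, within the $50,000 ceiling. Met.
  (b) The amount in controversy is USD 32,400, which meets the 30,500 dollars floor, so this disjunct is met. Condition met.
  (c) The plaintiff resides in Istfield, which is not Ravmere, which satisfies one of the alternatives. Satisfied.
  (d) No defendant resides in Ravmere (they reside in Ravmarsh, Istfield, Ravmarsh). The proviso rescues it, though: the amount in controversy is USD 32,400, which meets the USD 20,000 floor. Condition met.
  → The court has jurisdiction.
The Casen High Bench:
  (a) The claim is a tort claim. The exception is not triggered, since the amount in controversy is 32,400 dollars, above the $10,000 ceiling. Met.
  (b) The amount in controversy is 32,400 dollars, which meets the 29,000 dollars floor, which satisfies one of the alternatives. Condition met.
  (c) The plaintiff resides in Istfield, which is not Casen — that alternative is enough. Condition met.
  → All conditions met; jurisdiction exists.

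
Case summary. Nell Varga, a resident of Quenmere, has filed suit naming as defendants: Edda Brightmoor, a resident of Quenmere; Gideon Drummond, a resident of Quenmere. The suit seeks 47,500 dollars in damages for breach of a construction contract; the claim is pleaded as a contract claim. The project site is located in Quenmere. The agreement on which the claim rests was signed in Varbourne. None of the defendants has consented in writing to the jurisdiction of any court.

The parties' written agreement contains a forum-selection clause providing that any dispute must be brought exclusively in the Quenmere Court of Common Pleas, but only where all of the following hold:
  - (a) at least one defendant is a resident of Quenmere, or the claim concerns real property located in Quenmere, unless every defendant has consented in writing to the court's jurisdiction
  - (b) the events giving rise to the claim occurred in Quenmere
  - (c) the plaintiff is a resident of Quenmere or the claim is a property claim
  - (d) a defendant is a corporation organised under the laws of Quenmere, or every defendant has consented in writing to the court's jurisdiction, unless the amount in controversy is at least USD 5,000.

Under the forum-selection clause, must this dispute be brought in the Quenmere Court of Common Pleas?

The Quenmere Court of Common Pleas:
  (a) Edda Brightmoor resides in Quenmere, which satisfies one of the alternatives. Met.
  (b) The operative events occurred in Quenmere. Condition met.
  (c) The plaintiff resides in Quenmere — that alternative is enough. Condition met.
  (d) No defendant is a corporation; no such written consent has been filed — every alternative fails. But the amount in controversy is USD 47,500, which meets the $5,000 floor, and the 'unless' clause therefore excuses the requirement. Met.
  → Forum clause is triggered.

Yes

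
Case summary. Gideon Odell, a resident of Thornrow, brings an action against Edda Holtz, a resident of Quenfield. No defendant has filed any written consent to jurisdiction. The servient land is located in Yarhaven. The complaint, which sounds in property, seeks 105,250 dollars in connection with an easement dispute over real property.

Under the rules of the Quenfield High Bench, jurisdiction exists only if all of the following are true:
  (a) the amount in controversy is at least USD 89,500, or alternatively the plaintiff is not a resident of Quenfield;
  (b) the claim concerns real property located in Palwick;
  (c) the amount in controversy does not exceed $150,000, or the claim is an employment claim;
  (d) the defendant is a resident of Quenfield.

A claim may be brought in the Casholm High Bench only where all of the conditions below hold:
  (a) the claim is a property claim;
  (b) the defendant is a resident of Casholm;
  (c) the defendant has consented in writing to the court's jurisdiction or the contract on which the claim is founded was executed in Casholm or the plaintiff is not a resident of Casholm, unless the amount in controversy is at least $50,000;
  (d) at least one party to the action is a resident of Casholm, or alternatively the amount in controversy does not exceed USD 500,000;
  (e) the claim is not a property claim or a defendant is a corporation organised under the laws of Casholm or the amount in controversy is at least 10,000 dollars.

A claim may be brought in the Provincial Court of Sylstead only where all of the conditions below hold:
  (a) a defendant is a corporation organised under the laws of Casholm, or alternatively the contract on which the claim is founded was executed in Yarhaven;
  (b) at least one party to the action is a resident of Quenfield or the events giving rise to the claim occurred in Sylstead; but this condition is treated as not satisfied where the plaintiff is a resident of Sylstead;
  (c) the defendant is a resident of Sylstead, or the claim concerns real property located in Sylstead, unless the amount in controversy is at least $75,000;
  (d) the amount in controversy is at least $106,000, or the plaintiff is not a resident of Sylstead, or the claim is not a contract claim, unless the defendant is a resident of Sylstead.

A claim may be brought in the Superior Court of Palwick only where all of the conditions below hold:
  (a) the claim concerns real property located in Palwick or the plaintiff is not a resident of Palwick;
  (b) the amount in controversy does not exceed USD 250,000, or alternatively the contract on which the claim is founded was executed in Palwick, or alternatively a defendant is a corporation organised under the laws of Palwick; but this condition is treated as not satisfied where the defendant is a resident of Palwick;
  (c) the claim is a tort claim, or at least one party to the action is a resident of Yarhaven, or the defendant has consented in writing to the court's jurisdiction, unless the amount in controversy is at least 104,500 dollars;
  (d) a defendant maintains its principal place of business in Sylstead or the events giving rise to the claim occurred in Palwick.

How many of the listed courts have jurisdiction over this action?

0

The Quenfield High Bench:
  (a) The amount in controversy is USD 105,250, which meets the USD 89,500 floor — that alternative is enough. Condition met.
  (b) The property lies in Yarhaven, not Palwick. Not satisfied.
  (c) The amount in controversy is USD 105,250, within the 150,000 dollars ceiling — that alternative is enough. Condition met.
  (d) The defendant resides in Quenfield. Met.
  → The court lacks jurisdiction.
The Casholm High Bench:
  (a) The claim is a property claim. Condition met.
  (b) The defendant resides in Quenfield, not Casholm. Condition not met.
  (c) The plaintiff resides in Thornrow, which is not Casholm — that alternative is enough. Condition met.
  (d) The amount in controversy is USD 105,250, within the 500,000 dollars ceiling — that alternative is enough. Condition met.
  (e) The amount in controversy is USD 105,250, which meets the 10,000 dollars floor, so one alternative holds. Satisfied.
  → No jurisdiction.
The Provincial Court of Sylstead:
  (a) No defendant is a corporation; no contract (and hence no place of execution) is alleged — none of the alternatives is met. Fails.
  (b) Edda Holtz resides in Quenfield, which satisfies one of the alternatives. The exception is not triggered, since the plaintiff resides in Thornrow, not Sylstead. Condition met.
  (c) The defendant resides in Quenfield, not Sylstead; the property lies in Yarhaven, not Sylstead — no alternative holds. However, the amount in controversy is $105,250, which meets the USD 75,000 floor, so the 'unless' proviso supplies this condition. Condition met.
  (d) The plaintiff resides in Thornrow, which is not Sylstead, which satisfies one of the alternatives. Met.
  → At least one condition fails; no jurisdiction.
The Superior Court of Palwick:
  (a) The plaintiff resides in Thornrow, which is not Palwick, so one alternative holds. Satisfied.
  (b) The amount in controversy is USD 105,250, within the $250,000 ceiling, so this disjunct is met. The carve-out does not apply: the defendant resides in Quenfield, not Palwick. Condition met.
  (c) The claim is a property claim, not a tort claim; no party resides in Yarhaven; no such written consent has been filed — no alternative holds. However, the amount in controversy is 105,250 dollars, which meets the 104,500 dollars floor, so the 'unless' proviso supplies this condition. Satisfied.
  (d) No defendant is a corporation; the operative events occurred in Yarhaven, not Palwick — every alternative fails. Not met.
  → No jurisdiction.
No court satisfies all of its conditions.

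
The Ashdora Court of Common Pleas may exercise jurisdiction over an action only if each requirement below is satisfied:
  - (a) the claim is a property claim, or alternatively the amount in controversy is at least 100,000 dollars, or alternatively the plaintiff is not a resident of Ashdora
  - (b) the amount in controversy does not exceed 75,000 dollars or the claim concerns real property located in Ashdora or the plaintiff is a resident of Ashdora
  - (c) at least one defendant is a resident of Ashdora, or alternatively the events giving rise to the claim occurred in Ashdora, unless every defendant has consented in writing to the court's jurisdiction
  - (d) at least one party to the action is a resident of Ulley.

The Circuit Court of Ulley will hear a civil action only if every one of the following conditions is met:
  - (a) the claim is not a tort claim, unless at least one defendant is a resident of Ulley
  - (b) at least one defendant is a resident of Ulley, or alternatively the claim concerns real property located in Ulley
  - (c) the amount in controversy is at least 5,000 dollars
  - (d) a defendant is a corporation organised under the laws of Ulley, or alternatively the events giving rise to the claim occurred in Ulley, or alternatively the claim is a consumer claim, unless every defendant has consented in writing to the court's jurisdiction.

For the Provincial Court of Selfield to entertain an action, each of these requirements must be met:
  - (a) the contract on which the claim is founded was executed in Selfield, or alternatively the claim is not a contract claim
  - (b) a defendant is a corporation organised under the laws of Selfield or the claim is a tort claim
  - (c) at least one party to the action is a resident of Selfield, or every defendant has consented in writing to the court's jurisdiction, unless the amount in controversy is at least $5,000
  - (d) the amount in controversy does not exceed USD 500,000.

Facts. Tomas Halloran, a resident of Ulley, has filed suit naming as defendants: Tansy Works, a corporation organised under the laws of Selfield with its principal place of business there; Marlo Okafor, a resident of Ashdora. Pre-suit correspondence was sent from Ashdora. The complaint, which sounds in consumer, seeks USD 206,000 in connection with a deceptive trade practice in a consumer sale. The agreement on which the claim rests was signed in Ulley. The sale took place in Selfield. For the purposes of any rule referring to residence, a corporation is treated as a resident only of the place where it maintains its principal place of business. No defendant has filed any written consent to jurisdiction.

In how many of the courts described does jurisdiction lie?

The Ashdora Court of Common Pleas:
  (a) The amount in controversy is USD 206,000, which meets the 100,000 dollars floor, so one alternative holds. Satisfied.
  (b) The amount in controversy is 206,000 dollars, above the $75,000 ceiling; the claim does not concern real property; the plaintiff resides in Ulley, not Ashdora — none of the alternatives is met. Fails.
  (c) Marlo Okafor resides in Ashdora, which satisfies one of the alternatives. Satisfied.
  (d) Tomas Halloran resides in Ulley. Met.
  → Not every requirement is met — no jurisdiction.
The Circuit Court of Ulley:
  (a) The claim is a consumer claim, not a tort claim. Condition met.
  (b) No defendant resides in Ulley (they reside in Selfield, Ashdora); the claim does not concern real property — none of the alternatives is met. Condition not met.
  (c) The amount in controversy is $206,000, which meets the USD 5,000 floor. Condition met.
  (d) The claim is a consumer claim — that alternative is enough. Met.
  → Not every requirement is met — no jurisdiction.
The Provincial Court of Selfield:
  (a) The claim is a consumer claim, not a contract claim, so this disjunct is met. Condition met.
  (b) Tansy Works is organised under the laws of Selfield — that alternative is enough. Satisfied.
  (c) Tansy Works resides in Selfield, so one alternative holds. Satisfied.
  (d) The amount in controversy is USD 206,000, within the 500,000 dollars ceiling. Condition met.
  → The court has jurisdiction.
Courts with jurisdiction: the Provincial Court of Selfield — 1 in total.

1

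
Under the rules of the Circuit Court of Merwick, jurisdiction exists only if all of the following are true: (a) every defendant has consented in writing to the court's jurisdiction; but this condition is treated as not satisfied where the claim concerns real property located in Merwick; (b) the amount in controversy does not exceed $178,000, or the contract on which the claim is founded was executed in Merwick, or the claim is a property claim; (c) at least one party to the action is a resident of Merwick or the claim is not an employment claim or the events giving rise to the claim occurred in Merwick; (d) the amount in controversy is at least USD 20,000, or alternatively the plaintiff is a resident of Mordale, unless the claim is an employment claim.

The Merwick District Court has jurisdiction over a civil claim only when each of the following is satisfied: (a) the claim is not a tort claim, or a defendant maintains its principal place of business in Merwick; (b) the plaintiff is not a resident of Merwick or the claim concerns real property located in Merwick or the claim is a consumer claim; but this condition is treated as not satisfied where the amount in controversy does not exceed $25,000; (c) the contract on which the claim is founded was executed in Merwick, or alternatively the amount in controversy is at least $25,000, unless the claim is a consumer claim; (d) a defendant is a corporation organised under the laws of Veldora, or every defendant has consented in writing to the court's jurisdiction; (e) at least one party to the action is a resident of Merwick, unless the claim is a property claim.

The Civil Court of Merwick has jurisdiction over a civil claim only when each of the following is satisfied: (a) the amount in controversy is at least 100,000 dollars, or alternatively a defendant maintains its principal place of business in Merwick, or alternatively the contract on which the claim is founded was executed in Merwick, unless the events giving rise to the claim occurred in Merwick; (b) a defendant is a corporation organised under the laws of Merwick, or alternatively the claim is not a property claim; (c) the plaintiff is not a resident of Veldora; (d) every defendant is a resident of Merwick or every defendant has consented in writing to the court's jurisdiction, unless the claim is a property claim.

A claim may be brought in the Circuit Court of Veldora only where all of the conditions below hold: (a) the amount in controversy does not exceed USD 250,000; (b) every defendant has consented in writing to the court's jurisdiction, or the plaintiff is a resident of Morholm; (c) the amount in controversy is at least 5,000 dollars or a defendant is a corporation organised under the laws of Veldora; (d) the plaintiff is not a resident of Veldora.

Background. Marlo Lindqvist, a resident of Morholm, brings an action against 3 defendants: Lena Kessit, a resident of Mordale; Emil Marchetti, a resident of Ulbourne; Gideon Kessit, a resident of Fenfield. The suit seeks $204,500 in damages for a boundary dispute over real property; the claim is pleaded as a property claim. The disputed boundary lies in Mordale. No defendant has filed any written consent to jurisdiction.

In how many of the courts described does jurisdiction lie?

1

The Circuit Court of Merwick:
  (a) No such written consent has been filed. Fails.
  (b) The claim is a property claim, which satisfies one of the alternatives. Met.
  (c) The claim is a property claim, not an employment claim, so this disjunct is met. Condition met.
  (d) The amount in controversy is $204,500, which meets the $20,000 floor, so this disjunct is met. Condition met.
  → No jurisdiction.
The Merwick District Court:
  (a) The claim is a property claim, not a tort claim, so one alternative holds. Satisfied.
  (b) The plaintiff resides in Morholm, which is not Merwick, so this disjunct is met. And the carve-out is inapplicable — the amount in controversy is USD 204,500, above the $25,000 ceiling. Met.
  (c) The amount in controversy is $204,500, which meets the USD 25,000 floor, which satisfies one of the alternatives. Condition met.
  (d) No defendant is a corporation; no such written consent has been filed — no alternative holds. Fails.
  (e) No party resides in Merwick. The proviso rescues it, though: the claim is a property claim. Condition met.
  → At least one condition fails; no jurisdiction.
The Civil Court of Merwick:
  (a) The amount in controversy is USD 204,500, which meets the USD 100,000 floor, so this disjunct is met. Met.
  (b) No defendant is a corporation; the claim is a property claim — none of the alternatives is met. Not met.
  (c) The plaintiff resides in Morholm, which is not Veldora. Satisfied.
  (d) The defendants reside as follows — Lena Kessit in Mordale, Emil Marchetti in Ulbourne, Gideon Kessit in Fenfield — not all in Merwick; no such written consent has been filed — none of the alternatives is met. The proviso rescues it, though: the claim is a property claim. Condition met.
  → The court lacks jurisdiction.
The Circuit Court of Veldora:
  (a) The amount in controversy is $204,500, within the USD 250,000 ceiling. Met.
  (b) The plaintiff resides in Morholm, so this disjunct is met. Satisfied.
  (c) The amount in controversy is USD 204,500, which meets the $5,000 floor, so this disjunct is met. Met.
  (d) The plaintiff resides in Morholm, which is not Veldora. Met.
  → The court has jurisdiction.
Courts with jurisdiction: the Circuit Court of Veldora — 1 in total.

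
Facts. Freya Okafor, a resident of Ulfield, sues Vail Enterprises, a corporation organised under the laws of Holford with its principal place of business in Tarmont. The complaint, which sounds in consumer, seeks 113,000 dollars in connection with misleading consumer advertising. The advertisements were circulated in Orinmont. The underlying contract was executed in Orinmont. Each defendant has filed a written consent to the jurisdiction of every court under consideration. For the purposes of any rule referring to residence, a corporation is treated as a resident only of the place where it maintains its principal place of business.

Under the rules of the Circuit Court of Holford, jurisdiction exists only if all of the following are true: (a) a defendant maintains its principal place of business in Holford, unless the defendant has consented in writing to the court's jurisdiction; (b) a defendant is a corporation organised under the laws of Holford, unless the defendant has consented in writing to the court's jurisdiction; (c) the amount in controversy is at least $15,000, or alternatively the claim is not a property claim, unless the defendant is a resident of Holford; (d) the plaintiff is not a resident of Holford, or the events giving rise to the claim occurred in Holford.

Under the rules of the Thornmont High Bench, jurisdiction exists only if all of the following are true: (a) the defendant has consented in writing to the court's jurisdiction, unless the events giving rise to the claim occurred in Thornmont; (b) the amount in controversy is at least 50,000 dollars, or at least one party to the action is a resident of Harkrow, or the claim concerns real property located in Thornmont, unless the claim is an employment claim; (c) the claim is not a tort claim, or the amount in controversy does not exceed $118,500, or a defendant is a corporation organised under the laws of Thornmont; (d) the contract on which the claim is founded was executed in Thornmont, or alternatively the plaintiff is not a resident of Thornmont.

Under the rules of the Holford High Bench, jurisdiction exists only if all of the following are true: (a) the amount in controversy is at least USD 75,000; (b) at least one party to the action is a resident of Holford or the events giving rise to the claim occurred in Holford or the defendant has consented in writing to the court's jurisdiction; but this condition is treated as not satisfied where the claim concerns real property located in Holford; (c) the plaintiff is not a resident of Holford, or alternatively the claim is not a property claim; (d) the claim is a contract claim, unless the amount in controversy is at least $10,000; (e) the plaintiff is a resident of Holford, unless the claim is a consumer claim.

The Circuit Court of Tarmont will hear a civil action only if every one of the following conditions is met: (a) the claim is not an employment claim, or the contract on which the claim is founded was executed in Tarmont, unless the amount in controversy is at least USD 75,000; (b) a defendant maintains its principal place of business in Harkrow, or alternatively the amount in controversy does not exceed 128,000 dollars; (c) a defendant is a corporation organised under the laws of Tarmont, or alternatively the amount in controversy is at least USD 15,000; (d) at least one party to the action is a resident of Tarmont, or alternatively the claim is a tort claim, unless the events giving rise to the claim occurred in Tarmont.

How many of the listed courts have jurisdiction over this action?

4

The Circuit Court of Holford:
  (a) The corporate defendant(s) have their principal place of business in Tarmont, not Holford. The proviso rescues it, though: every defendant has filed written consent. Met.
  (b) Vail Enterprises is organised under the laws of Holford. Satisfied.
  (c) The amount in controversy is $113,000, which meets the $15,000 floor — that alternative is enough. Condition met.
  (d) The plaintiff resides in Ulfield, which is not Holford, so one alternative holds. Condition met.
  → Every requirement is satisfied — jurisdiction.
The Thornmont High Bench:
  (a) Every defendant has filed written consent. Met.
  (b) The amount in controversy is 113,000 dollars, which meets the USD 50,000 floor, which satisfies one of the alternatives. Satisfied.
  (c) The claim is a consumer claim, not a tort claim, which satisfies one of the alternatives. Satisfied.
  (d) The plaintiff resides in Ulfield, which is not Thornmont — that alternative is enough. Met.
  → All conditions met; jurisdiction exists.
The Holford High Bench:
  (a) The amount in controversy is USD 113,000, which meets the USD 75,000 floor. Condition met.
  (b) Every defendant has filed written consent, so this disjunct is met. The exception is not triggered, since the claim does not concern real property. Condition met.
  (c) The plaintiff resides in Ulfield, which is not Holford — that alternative is enough. Condition met.
  (d) The claim is a consumer claim, not a contract claim. But the amount in controversy is $113,000, which meets the USD 10,000 floor, and the 'unless' clause therefore excuses the requirement. Condition met.
  (e) The plaintiff resides in Ulfield, not Holford. However, the claim is a consumer claim, so the 'unless' proviso supplies this condition. Condition met.
  → All conditions met; jurisdiction exists.
The Circuit Court of Tarmont:
  (a) The claim is a consumer claim, not an employment claim, so one alternative holds. Satisfied.
  (b) The amount in controversy is USD 113,000, within the 128,000 dollars ceiling, so this disjunct is met. Satisfied.
  (c) The amount in controversy is $113,000, which meets the $15,000 floor, which satisfies one of the alternatives. Satisfied.
  (d) Vail Enterprises resides in Tarmont, so this disjunct is met. Condition met.
  → All conditions met; jurisdiction exists.
Courts with jurisdiction: the Circuit Court of Holford, the Thornmont High Bench, the Holford High Bench, the Circuit Court of Tarmont — 4 in total.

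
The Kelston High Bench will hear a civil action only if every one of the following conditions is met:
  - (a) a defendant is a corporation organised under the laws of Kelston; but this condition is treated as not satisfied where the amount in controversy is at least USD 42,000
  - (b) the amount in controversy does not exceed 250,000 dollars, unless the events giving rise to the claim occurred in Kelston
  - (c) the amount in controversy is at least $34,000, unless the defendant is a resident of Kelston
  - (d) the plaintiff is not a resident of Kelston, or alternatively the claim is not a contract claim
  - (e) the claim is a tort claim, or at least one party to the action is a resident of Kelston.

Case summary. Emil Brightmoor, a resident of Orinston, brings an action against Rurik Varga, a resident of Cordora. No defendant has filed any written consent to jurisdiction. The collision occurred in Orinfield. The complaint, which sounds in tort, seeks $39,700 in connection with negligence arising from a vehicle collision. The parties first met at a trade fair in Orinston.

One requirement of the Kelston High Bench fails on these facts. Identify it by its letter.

(a)

The Kelston High Bench:
  (a) No defendant is a corporation. Not met.
  (b) The amount in controversy is USD 39,700, within the $250,000 ceiling. Condition met.
  (c) The amount in controversy is $39,700, which meets the 34,000 dollars floor. Satisfied.
  (d) The plaintiff resides in Orinston, which is not Kelston, so this disjunct is met. Met.
  (e) The claim is a tort claim, which satisfies one of the alternatives. Met.
Only condition (a) fails.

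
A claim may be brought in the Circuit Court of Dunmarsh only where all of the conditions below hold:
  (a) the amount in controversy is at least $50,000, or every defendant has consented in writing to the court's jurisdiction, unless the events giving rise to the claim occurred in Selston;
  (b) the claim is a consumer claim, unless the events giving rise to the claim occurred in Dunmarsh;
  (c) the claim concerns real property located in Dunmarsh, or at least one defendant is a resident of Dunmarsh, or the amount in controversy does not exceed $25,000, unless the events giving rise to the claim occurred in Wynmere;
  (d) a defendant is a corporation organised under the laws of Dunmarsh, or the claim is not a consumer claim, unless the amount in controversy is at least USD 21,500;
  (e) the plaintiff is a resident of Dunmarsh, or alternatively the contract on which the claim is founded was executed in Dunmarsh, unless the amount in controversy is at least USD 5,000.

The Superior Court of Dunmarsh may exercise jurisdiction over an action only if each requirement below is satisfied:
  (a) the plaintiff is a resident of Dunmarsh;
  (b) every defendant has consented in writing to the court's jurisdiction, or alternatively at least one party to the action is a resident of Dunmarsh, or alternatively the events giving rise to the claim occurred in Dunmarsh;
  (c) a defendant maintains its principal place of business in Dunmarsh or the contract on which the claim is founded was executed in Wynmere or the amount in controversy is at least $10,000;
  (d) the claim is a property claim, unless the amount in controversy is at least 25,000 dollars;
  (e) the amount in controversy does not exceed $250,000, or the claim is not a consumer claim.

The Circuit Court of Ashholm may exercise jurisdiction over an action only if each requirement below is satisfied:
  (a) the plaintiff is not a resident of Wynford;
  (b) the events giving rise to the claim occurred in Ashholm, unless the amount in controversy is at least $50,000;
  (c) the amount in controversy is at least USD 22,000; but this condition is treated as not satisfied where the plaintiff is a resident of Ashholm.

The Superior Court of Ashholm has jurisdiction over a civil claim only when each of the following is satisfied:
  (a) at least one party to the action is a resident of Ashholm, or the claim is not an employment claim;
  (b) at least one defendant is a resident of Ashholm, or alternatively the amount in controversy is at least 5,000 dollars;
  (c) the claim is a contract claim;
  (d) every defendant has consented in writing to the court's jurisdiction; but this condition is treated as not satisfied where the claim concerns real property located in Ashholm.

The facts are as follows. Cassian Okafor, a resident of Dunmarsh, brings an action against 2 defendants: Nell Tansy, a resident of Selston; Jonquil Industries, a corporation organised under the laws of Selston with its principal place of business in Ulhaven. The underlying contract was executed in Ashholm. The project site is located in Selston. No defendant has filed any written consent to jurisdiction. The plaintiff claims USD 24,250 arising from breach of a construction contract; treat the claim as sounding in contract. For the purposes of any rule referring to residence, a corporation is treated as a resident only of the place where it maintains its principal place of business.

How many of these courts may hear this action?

0

The Circuit Court of Dunmarsh:
  (a) The amount in controversy is USD 24,250, below the $50,000 floor; no such written consent has been filed — no alternative holds. The proviso rescues it, though: the operative events occurred in Selston. Satisfied.
  (b) The claim is a contract claim, not a consumer claim. Nor does the 'unless' clause help: the operative events occurred in Selston, not Dunmarsh. Not met.
  (c) The amount in controversy is $24,250, within the USD 25,000 ceiling, so one alternative holds. Condition met.
  (d) The claim is a contract claim, not a consumer claim — that alternative is enough. Satisfied.
  (e) The plaintiff resides in Dunmarsh, so this disjunct is met. Condition met.
  → The court lacks jurisdiction.
The Superior Court of Dunmarsh:
  (a) The plaintiff resides in Dunmarsh. Condition met.
  (b) Cassian Okafor resides in Dunmarsh — that alternative is enough. Condition met.
  (c) The amount in controversy is USD 24,250, which meets the $10,000 floor, so this disjunct is met. Condition met.
  (d) The claim is a contract claim, not a property claim. Nor does the 'unless' clause help: the amount in controversy is $24,250, below the USD 25,000 floor. Not satisfied.
  (e) The amount in controversy is 24,250 dollars, within the 250,000 dollars ceiling — that alternative is enough. Met.
  → Not every requirement is met — no jurisdiction.
The Circuit Court of Ashholm:
  (a) The plaintiff resides in Dunmarsh, which is not Wynford. Met.
  (b) The operative events occurred in Selston, not Ashholm. Nor does the 'unless' clause help: the amount in controversy is 24,250 dollars, below the 50,000 dollars floor. Not met.
  (c) The amount in controversy is $24,250, which meets the USD 22,000 floor. The carve-out does not apply: the plaintiff resides in Dunmarsh, not Ashholm. Condition met.
  → Not every requirement is met — no jurisdiction.
The Superior Court of Ashholm:
  (a) The claim is a contract claim, not an employment claim, so this disjunct is met. Condition met.
  (b) The amount in controversy is USD 24,250, which meets the USD 5,000 floor — that alternative is enough. Met.
  (c) The claim is a contract claim. Satisfied.
  (d) No such written consent has been filed. Not satisfied.
  → The court lacks jurisdiction.
No court satisfies all of its conditions.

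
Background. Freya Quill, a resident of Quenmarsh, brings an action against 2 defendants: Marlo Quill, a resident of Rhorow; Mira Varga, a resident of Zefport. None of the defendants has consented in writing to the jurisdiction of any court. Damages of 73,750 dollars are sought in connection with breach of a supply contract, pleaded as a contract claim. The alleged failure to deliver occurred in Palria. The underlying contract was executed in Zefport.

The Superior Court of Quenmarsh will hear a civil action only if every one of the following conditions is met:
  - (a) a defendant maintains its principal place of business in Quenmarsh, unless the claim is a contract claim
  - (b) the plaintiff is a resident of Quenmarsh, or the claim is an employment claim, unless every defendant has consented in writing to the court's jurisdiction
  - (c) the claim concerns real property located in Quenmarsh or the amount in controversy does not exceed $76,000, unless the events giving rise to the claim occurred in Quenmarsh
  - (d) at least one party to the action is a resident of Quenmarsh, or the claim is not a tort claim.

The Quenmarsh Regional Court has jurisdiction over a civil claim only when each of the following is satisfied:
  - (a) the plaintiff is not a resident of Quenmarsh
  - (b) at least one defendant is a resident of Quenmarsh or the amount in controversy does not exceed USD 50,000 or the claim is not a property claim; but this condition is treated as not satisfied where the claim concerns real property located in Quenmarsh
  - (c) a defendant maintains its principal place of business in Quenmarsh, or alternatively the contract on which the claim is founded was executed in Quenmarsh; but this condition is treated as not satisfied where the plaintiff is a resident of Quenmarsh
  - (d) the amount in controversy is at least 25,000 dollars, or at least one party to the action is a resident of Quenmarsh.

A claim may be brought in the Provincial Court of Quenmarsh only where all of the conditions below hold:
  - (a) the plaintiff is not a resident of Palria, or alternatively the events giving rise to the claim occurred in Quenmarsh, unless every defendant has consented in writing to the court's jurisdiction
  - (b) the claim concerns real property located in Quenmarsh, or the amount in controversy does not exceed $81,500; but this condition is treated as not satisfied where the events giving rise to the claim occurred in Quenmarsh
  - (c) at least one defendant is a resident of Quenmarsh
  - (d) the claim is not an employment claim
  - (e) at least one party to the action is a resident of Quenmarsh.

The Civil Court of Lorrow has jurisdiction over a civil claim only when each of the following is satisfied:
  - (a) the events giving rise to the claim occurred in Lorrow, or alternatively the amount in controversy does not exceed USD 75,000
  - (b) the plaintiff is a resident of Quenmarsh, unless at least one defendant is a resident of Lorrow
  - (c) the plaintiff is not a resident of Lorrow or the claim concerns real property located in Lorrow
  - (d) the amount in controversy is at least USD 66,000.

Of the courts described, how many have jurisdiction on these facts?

2

The Superior Court of Quenmarsh:
  (a) No defendant is a corporation. But the claim is a contract claim, and the 'unless' clause therefore excuses the requirement. Met.
  (b) The plaintiff resides in Quenmarsh, so this disjunct is met. Met.
  (c) The amount in controversy is $73,750, within the 76,000 dollars ceiling, which satisfies one of the alternatives. Condition met.
  (d) Freya Quill resides in Quenmarsh, so this disjunct is met. Met.
  → Every requirement is satisfied — jurisdiction.
The Quenmarsh Regional Court:
  (a) The plaintiff resides in Quenmarsh. Condition not met.
  (b) The claim is a contract claim, not a property claim, so this disjunct is met. And the carve-out is inapplicable — the claim does not concern real property. Condition met.
  (c) No defendant is a corporation; the contract was executed in Zefport, not Quenmarsh — every alternative fails. Not satisfied.
  (d) The amount in controversy is 73,750 dollars, which meets the USD 25,000 floor, so this disjunct is met. Condition met.
  → The court lacks jurisdiction.
The Provincial Court of Quenmarsh:
  (a) The plaintiff resides in Quenmarsh, which is not Palria — that alternative is enough. Condition met.
  (b) The amount in controversy is 73,750 dollars, within the USD 81,500 ceiling, so this disjunct is met. The exception is not triggered, since the operative events occurred in Palria, not Quenmarsh. Condition met.
  (c) No defendant resides in Quenmarsh (they reside in Rhorow, Zefport). Fails.
  (d) The claim is a contract claim, not an employment claim. Met.
  (e) Freya Quill resides in Quenmarsh. Satisfied.
  → No jurisdiction.
The Civil Court of Lorrow:
  (a) The amount in controversy is USD 73,750, within the USD 75,000 ceiling, which satisfies one of the alternatives. Satisfied.
  (b) The plaintiff resides in Quenmarsh. Condition met.
  (c) The plaintiff resides in Quenmarsh, which is not Lorrow — that alternative is enough. Satisfied.
  (d) The amount in controversy is USD 73,750, which meets the 66,000 dollars floor. Met.
  → Jurisdiction lies.
Courts with jurisdiction: the Superior Court of Quenmarsh, the Civil Court of Lorrow — 2 in total.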